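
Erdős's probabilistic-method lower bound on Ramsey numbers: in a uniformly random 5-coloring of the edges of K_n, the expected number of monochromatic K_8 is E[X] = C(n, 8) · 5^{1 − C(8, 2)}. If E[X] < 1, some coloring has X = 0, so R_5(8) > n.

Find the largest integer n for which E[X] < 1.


We need C(n, 8) · 5^{1 − 28} < 1, i.e. C(n, 8) < 5^{28 − 1} = 7450580596923828125.
Check values of n near the boundary:
  n = 858: C(858, 8) = 7049584530256467771; 7049584530256467771 < 7450580596923828125? YES
  n = 859: C(859, 8) = 7115855595170747139; 7115855595170747139 < 7450580596923828125? YES
  n = 860: C(860, 8) = 7182671140665308145; 7182671140665308145 < 7450580596923828125? YES
  n = 861: C(861, 8) = 7250034996615275865; 7250034996615275865 < 7450580596923828125? YES
  n = 862: C(862, 8) = 7317951015318931845; 7317951015318931845 < 7450580596923828125? YES
  n = 863: C(863, 8) = 7386423071602617757; 7386423071602617757 < 7450580596923828125? YES
  n = 864: C(864, 8) = 7455455062926006708; 7455455062926006708 < 7450580596923828125? NO
  n = 865: C(865, 8) = 7525050909487743060; 7525050909487743060 < 7450580596923828125? NO
  n = 866: C(866, 8) = 7595214554331451620; 7595214554331451620 < 7450580596923828125? NO
The largest n with C(n, 8) < 7450580596923828125 is n = 863 (where E[X] = 7386423071602617757/7450580596923828125 ≈ 0.991). Hence R_5(8) > 863, i.e. R_5(8) ≥ 864.

Largest n = 863; hence R_5(8) > 863.


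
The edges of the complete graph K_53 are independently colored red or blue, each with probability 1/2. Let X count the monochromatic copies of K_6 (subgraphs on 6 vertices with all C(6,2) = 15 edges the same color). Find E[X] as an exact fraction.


Let X = Σ_S X_S over the C(53, 6) = 22957480 subsets S of size 6, where X_S = 1 if the K_6 on S is monochromatic.
For a fixed S, the K_6 on S has C(6, 2) = 15 edges. P[all 15 edges red] = (1/2)^15, and likewise for blue, so P[monochromatic] = 2·(1/2)^15 = 2^{1 − 15} = 1/16384.
By linearity of expectation: E[X] = C(53, 6) · 2^{1 − 15} = 22957480 · 1/16384 = 2869685/2048.
Numerically: E[X] ≈ 1401.213379.

E[X] = C(53,6)·2^(1−C(6,2)) = 2869685/2048 ≈ 1401.213379.


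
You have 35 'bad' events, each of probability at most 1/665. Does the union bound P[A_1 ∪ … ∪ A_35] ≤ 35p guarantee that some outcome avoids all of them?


Union bound: P[∪_{i=1}^{35} A_i] ≤ Σ_i P[A_i] ≤ 35·p = 35·(1/665) = 1/19.
Numerically: 1/19 ≈ 0.052632.
Is 1/19 < 1? YES.
Since P[∪ A_i] ≤ 1/19 < 1, the complement has P[∩ A_i^c] ≥ 1 − 1/19 = 18/19 > 0, so some outcome avoids every A_i.

35·p = 1/19 ≈ 0.052632; existence CERTIFIED by the union bound.


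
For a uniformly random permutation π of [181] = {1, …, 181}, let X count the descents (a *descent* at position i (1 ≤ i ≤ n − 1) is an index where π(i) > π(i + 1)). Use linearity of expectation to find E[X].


Write X = Σ X_I over i = 1, …, 180, with X_I the indicator of one descent.
There are 180 indicators.
For each fixed i, the pair (π(i), π(i+1)) is a uniformly random ordered pair of distinct values from {1, …, 181}; by symmetry P[π(i) > π(i+1)] = 1/2.
By linearity: E[X] = 180 · (1/2) = (181 − 1) · (1/2) = 90 ≈ 90.000000.

E[X] = 90 = 90.000000.


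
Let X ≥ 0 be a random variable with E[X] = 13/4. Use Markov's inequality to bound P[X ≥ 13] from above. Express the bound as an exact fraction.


μ = E[X] = 13/4, a = 13.
Markov: P[X ≥ 13] ≤ μ/a = (13/4)/13 = 1/4.
Numerically: ≈ 0.25000.
(Since a = 13 > μ = 3.25000, the bound 1/4 is < 1 and informative.)

P[X ≥ 13] ≤ 1/4 ≈ 0.25000.


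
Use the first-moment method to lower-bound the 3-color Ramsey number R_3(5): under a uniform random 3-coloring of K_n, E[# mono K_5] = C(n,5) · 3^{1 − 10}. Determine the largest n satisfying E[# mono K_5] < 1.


We need C(n, 5) · 3^{1 − 10} < 1, i.e. C(n, 5) < 3^{10 − 1} = 19683.
Check values of n near the boundary:
  n = 15: C(15, 5) = 3003; 3003 < 19683? YES
  n = 16: C(16, 5) = 4368; 4368 < 19683? YES
  n = 17: C(17, 5) = 6188; 6188 < 19683? YES
  n = 18: C(18, 5) = 8568; 8568 < 19683? YES
  n = 19: C(19, 5) = 11628; 11628 < 19683? YES
  n = 20: C(20, 5) = 15504; 15504 < 19683? YES
  n = 21: C(21, 5) = 20349; 20349 < 19683? NO
The largest n with C(n, 5) < 19683 is n = 20 (where E[X] = 5168/6561 ≈ 0.7876848). Hence R_3(5) > 20, i.e. R_3(5) ≥ 21.

Largest n = 20; hence R_3(5) > 20.


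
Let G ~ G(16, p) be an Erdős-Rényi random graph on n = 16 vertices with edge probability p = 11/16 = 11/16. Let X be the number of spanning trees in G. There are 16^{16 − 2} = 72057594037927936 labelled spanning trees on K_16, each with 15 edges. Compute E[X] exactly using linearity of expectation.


K_16 has 16^{16 − 2} = 72057594037927936 labelled spanning trees.
For each such spanning tree H, let X_H = 1 if all 15 edges of H are present in G. Then P[X_H = 1] = p^{15} = (11/16)^{15} = 4177248169415651/1152921504606846976.
Summing the indicators: E[X] = Σ_H E[X_H] = 72057594037927936 · p^{15} = 72057594037927936 · 4177248169415651/1152921504606846976 = 4177248169415651/16.
Numerically: E[X] ≈ 2.611e+14.

E[X] = 72057594037927936 · (11/16)^{15} = 4177248169415651/16 ≈ 2.611e+14.


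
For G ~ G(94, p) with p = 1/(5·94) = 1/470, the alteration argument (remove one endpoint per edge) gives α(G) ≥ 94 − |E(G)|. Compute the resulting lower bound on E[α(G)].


E[|E(G)|] = C(94, 2)·p = 4371 · (1/470) = 93/10.
E[α(G)] ≥ n − E[|E(G)|] = 94 − 93/10 = 847/10.
Numerically: ≈ 84.700000.
(This is only a lower bound; the true E[α(G)] may be larger.)

E[α(G)] ≥ 847/10 ≈ 84.700000.


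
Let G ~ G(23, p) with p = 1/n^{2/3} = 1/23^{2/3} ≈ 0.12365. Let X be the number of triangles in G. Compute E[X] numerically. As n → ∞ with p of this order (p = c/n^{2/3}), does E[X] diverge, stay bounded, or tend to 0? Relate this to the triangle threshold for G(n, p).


Number of potential triangles: C(23, 3) = 1771.
Each occurs with probability p³ ≈ (0.12365)³ ≈ 1.8903592e-03.
By linearity: E[X] = C(23, 3)·p³ ≈ 1771 · 1.8903592e-03 ≈ 3.34783.
Since α = 2/3 < 1, p = c/n^{2/3} ≫ 1/n is above the triangle threshold p ~ 1/n. Asymptotically E[X] ~ (c³/6)·n^{3(1−α)} = (1³/6)·n^{1} → ∞; triangles are abundant w.h.p.

E[X] ≈ 3.34783; in regime p = Θ(1/n^{2/3}) E[X] diverges (above the triangle threshold p ~ 1/n).


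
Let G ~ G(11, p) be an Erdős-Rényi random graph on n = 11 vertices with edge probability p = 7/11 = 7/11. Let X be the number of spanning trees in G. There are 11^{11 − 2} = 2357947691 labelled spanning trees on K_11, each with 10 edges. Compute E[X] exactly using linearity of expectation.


K_11 has 11^{11 − 2} = 2357947691 labelled spanning trees.
For each such spanning tree H, let X_H = 1 if all 10 edges of H are present in G. Then P[X_H = 1] = p^{10} = (7/11)^{10} = 282475249/25937424601.
Summing the indicators: E[X] = Σ_H E[X_H] = 2357947691 · p^{10} = 2357947691 · 282475249/25937424601 = 282475249/11.
Numerically: E[X] ≈ 2.568e+07.

E[X] = 2357947691 · (7/11)^{10} = 282475249/11 ≈ 2.568e+07.


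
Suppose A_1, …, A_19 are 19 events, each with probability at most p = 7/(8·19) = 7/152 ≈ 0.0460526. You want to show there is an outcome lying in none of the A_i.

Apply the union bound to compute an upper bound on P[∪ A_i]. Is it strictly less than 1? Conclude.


Union bound: P[∪_{i=1}^{19} A_i] ≤ Σ_i P[A_i] ≤ 19·p = 19·(7/152) = 7/8.
Numerically: 7/8 ≈ 0.8750000.
Is 7/8 < 1? YES.
Since P[∪ A_i] ≤ 7/8 < 1, the complement has P[∩ A_i^c] ≥ 1 − 7/8 = 1/8 > 0, so some outcome avoids every A_i.

19·p = 7/8 ≈ 0.8750000; existence CERTIFIED by the union bound.


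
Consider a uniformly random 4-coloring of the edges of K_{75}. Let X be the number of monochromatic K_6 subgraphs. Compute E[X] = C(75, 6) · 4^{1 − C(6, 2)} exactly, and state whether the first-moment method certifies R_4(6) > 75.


E[X] = C(75, 6) · 4^{1 − 15} = 201359550 · 4^{−14} = 201359550/268435456.
As a reduced fraction: E[X] = 100679775/134217728 ≈ 0.7501228.
Is E[X] < 1? YES.
Since E[X] < 1, there exists a 4-coloring of K_{75} with no monochromatic K_6; hence R_4(6) > 75.

E[X] = 100679775/134217728 ≈ 0.7501228; E[X] < 1, so R_4(6) > 75.


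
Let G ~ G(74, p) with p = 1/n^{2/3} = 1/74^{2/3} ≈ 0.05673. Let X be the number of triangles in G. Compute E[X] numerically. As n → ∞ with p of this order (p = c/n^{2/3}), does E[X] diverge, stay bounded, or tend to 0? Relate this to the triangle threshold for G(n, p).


Number of potential triangles: C(74, 3) = 64824.
Each occurs with probability p³ ≈ (0.05673)³ ≈ 1.826150e-04.
By linearity: E[X] = C(74, 3)·p³ ≈ 64824 · 1.826150e-04 ≈ 11.8378.
Since α = 2/3 < 1, p = c/n^{2/3} ≫ 1/n is above the triangle threshold p ~ 1/n. Asymptotically E[X] ~ (c³/6)·n^{3(1−α)} = (1³/6)·n^{1} → ∞; triangles are abundant w.h.p.

E[X] ≈ 11.8378; in regime p = Θ(1/n^{2/3}) E[X] diverges (above the triangle threshold p ~ 1/n).


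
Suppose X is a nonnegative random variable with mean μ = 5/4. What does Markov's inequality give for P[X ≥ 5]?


μ = E[X] = 5/4, a = 5.
Markov: P[X ≥ 5] ≤ μ/a = (5/4)/5 = 1/4.
Numerically: ≈ 0.25000.
(Since a = 5 > μ = 1.25000, the bound 1/4 is < 1 and informative.)

P[X ≥ 5] ≤ 1/4 ≈ 0.25000.


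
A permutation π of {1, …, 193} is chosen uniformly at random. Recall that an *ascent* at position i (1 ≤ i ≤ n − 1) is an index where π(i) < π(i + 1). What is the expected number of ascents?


Write X = Σ X_I over i = 1, …, 192, with X_I the indicator of one ascent.
There are 192 indicators.
For each fixed i, the pair (π(i), π(i+1)) is a uniformly random ordered pair of distinct values from {1, …, 193}; by symmetry P[π(i) < π(i+1)] = 1/2.
By linearity: E[X] = 192 · (1/2) = (193 − 1) · (1/2) = 96 ≈ 96.000000.

E[X] = 96 = 96.000000.


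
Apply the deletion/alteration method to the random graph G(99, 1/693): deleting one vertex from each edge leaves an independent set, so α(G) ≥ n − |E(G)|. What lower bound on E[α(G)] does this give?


E[|E(G)|] = C(99, 2)·p = 4851 · (1/693) = 7.
E[α(G)] ≥ n − E[|E(G)|] = 99 − 7 = 92.
Numerically: ≈ 92.000000.
(This is only a lower bound; the true E[α(G)] may be larger.)

E[α(G)] ≥ 92 ≈ 92.000000.


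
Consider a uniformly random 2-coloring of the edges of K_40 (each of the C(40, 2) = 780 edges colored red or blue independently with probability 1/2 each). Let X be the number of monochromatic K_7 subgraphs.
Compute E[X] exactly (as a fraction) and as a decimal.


Let X = Σ_S X_S over the C(40, 7) = 18643560 subsets S of size 7, where X_S = 1 if the K_7 on S is monochromatic.
For a fixed S, the K_7 on S has C(7, 2) = 21 edges. P[all 21 edges red] = (1/2)^21, and likewise for blue, so P[monochromatic] = 2·(1/2)^21 = 2^{1 − 21} = 1/1048576.
By linearity: E[X] = C(40, 7) · 2^{1 − 21} = 18643560 · 1/1048576 = 2330445/131072.
Numerically: E[X] ≈ 17.780.

E[X] = C(40,7)·2^(1−C(7,2)) = 2330445/131072 ≈ 17.780.


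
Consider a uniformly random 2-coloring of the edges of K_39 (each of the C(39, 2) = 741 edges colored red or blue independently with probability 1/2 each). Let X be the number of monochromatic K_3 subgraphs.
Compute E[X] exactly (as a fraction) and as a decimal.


Let X = Σ_S X_S over the C(39, 3) = 9139 subsets S of size 3, where X_S = 1 if the K_3 on S is monochromatic.
For a fixed S, the K_3 on S has C(3, 2) = 3 edges. P[all 3 edges red] = (1/2)^3, and likewise for blue, so P[monochromatic] = 2·(1/2)^3 = 2^{1 − 3} = 1/4.
Summing: E[X] = C(39, 3) · 2^{1 − 3} = 9139 · 1/4 = 9139/4.
Numerically: E[X] ≈ 2284.750.

E[X] = C(39,3)·2^(1−C(3,2)) = 9139/4 ≈ 2284.750.


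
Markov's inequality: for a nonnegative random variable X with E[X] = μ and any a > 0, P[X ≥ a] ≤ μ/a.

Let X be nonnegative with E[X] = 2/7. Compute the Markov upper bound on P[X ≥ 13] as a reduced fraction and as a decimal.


μ = E[X] = 2/7, a = 13.
Markov: P[X ≥ 13] ≤ μ/a = (2/7)/13 = 2/91.
Numerically: ≈ 0.02198.
(Since a = 13 > μ = 0.28571, the bound 2/91 is < 1 and informative.)

P[X ≥ 13] ≤ 2/91 ≈ 0.02198.


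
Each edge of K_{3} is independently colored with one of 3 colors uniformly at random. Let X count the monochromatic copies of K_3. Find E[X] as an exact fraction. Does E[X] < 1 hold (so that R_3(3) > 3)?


E[X] = C(3, 3) · 3^{1 − 3} = 1 · 3^{−2} = 1/9.
As a reduced fraction: E[X] = 1/9 ≈ 0.1111.
Is E[X] < 1? YES.
Since E[X] < 1, there exists a 3-coloring of K_{3} with no monochromatic K_3; hence R_3(3) > 3.

E[X] = 1/9 ≈ 0.1111; E[X] < 1, so R_3(3) > 3.


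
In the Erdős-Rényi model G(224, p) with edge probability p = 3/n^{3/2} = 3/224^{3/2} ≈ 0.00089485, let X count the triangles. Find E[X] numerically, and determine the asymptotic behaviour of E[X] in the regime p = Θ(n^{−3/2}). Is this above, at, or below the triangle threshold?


Number of potential triangles: C(224, 3) = 1848224.
Each occurs with probability p³ ≈ (0.00089485)³ ≈ 7.1655195e-10.
By linearity: E[X] = C(224, 3)·p³ ≈ 1848224 · 7.1655195e-10 ≈ 0.00132.
Since α = 3/2 > 1, p = c/n^{3/2} = o(1/n) is below the triangle threshold p ~ 1/n. Asymptotically E[X] ~ (c³/6)·n^{3(1−α)} = (3³/6)·n^{-1.5} → 0, so by Markov's inequality G has no triangles w.h.p.

E[X] ≈ 0.00132; in regime p = Θ(1/n^{3/2}) E[X] tends to 0 (below the triangle threshold p ~ 1/n).


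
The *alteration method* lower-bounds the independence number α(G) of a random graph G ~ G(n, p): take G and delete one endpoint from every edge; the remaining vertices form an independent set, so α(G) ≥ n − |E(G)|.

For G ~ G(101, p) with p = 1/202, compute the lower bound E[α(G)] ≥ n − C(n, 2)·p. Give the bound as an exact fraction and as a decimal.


E[|E(G)|] = C(101, 2)·p = 5050 · (1/202) = 25.
E[α(G)] ≥ n − E[|E(G)|] = 101 − 25 = 76.
Numerically: ≈ 76.0000.
(This is only a lower bound; the true E[α(G)] may be larger.)

E[α(G)] ≥ 76 ≈ 76.0000.


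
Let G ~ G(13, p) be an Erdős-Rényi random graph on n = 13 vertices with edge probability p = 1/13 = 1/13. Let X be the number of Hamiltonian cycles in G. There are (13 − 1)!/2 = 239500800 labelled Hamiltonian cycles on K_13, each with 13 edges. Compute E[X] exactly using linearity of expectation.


K_13 has (13 − 1)!/2 = 239500800 labelled Hamiltonian cycles.
For each such Hamiltonian cycle H, let X_H = 1 if all 13 edges of H are present in G. Then P[X_H = 1] = p^{13} = (1/13)^{13} = 1/302875106592253.
By linearity of expectation: E[X] = Σ_H E[X_H] = 239500800 · p^{13} = 239500800 · 1/302875106592253 = 239500800/302875106592253.
Numerically: E[X] ≈ 7.9076e-07.

E[X] = 239500800 · (1/13)^{13} = 239500800/302875106592253 ≈ 7.9076e-07.


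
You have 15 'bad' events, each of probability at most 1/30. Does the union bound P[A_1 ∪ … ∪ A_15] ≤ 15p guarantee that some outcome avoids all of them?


Union bound: P[∪_{i=1}^{15} A_i] ≤ Σ_i P[A_i] ≤ 15·p = 15·(1/30) = 1/2.
Numerically: 1/2 ≈ 0.500.
Is 1/2 < 1? YES.
Since P[∪ A_i] ≤ 1/2 < 1, the complement has P[∩ A_i^c] ≥ 1 − 1/2 = 1/2 > 0, so some outcome avoids every A_i.

15·p = 1/2 ≈ 0.500; existence CERTIFIED by the union bound.


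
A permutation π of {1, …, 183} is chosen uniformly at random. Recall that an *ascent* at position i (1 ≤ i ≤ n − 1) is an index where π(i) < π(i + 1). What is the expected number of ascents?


Write X = Σ X_I over i = 1, …, 182, with X_I the indicator of one ascent.
There are 182 indicators.
For each fixed i, the pair (π(i), π(i+1)) is a uniformly random ordered pair of distinct values from {1, …, 183}; by symmetry P[π(i) < π(i+1)] = 1/2.
By linearity: E[X] = 182 · (1/2) = (183 − 1) · (1/2) = 91 ≈ 91.000.

E[X] = 91 = 91.000.


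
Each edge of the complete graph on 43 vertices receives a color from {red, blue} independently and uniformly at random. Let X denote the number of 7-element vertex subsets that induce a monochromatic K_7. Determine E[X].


Let X = Σ_S X_S over the C(43, 7) = 32224114 subsets S of size 7, where X_S = 1 if the K_7 on S is monochromatic.
For a fixed S, the K_7 on S has C(7, 2) = 21 edges. P[all 21 edges red] = (1/2)^21, and likewise for blue, so P[monochromatic] = 2·(1/2)^21 = 2^{1 − 21} = 1/1048576.
By linearity: E[X] = C(43, 7) · 2^{1 − 21} = 32224114 · 1/1048576 = 16112057/524288.
Numerically: E[X] ≈ 30.73131.

E[X] = C(43,7)·2^(1−C(7,2)) = 16112057/524288 ≈ 30.73131.


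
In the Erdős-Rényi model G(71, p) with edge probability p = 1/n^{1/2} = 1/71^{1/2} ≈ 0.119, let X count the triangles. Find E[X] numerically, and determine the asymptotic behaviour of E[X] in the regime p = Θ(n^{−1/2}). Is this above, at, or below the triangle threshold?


Number of potential triangles: C(71, 3) = 57155.
Each occurs with probability p³ ≈ (0.119)³ ≈ 1.67152e-03.
By linearity: E[X] = C(71, 3)·p³ ≈ 57155 · 1.67152e-03 ≈ 95.536.
Since α = 1/2 < 1, p = c/n^{1/2} ≫ 1/n is above the triangle threshold p ~ 1/n. Asymptotically E[X] ~ (c³/6)·n^{3(1−α)} = (1³/6)·n^{1.5} → ∞; triangles are abundant w.h.p.

E[X] ≈ 95.536; in regime p = Θ(1/n^{1/2}) E[X] diverges (above the triangle threshold p ~ 1/n).


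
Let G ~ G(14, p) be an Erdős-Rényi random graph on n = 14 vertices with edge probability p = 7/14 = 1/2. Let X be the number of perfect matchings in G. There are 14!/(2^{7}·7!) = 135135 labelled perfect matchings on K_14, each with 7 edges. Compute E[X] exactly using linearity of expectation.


K_14 has 14!/(2^{7}·7!) = 135135 labelled perfect matchings.
For each such perfect matching H, let X_H = 1 if all 7 edges of H are present in G. Then P[X_H = 1] = p^{7} = (1/2)^{7} = 1/128.
Summing the indicators: E[X] = Σ_H E[X_H] = 135135 · p^{7} = 135135 · 1/128 = 135135/128.
Numerically: E[X] ≈ 1.06e+03.

E[X] = 135135 · (1/2)^{7} = 135135/128 ≈ 1.06e+03.


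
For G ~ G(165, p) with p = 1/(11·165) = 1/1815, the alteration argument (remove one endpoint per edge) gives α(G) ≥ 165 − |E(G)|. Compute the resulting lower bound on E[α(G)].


E[|E(G)|] = C(165, 2)·p = 13530 · (1/1815) = 82/11.
E[α(G)] ≥ n − E[|E(G)|] = 165 − 82/11 = 1733/11.
Numerically: ≈ 157.54545.
(This is only a lower bound; the true E[α(G)] may be larger.)

E[α(G)] ≥ 1733/11 ≈ 157.54545.


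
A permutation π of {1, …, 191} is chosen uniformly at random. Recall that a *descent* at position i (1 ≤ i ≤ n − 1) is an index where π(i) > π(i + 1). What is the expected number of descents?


Write X = Σ X_I over i = 1, …, 190, with X_I the indicator of one descent.
There are 190 indicators.
For each fixed i, the pair (π(i), π(i+1)) is a uniformly random ordered pair of distinct values from {1, …, 191}; by symmetry P[π(i) > π(i+1)] = 1/2.
By linearity: E[X] = 190 · (1/2) = (191 − 1) · (1/2) = 95 ≈ 95.0000.

E[X] = 95 = 95.0000.


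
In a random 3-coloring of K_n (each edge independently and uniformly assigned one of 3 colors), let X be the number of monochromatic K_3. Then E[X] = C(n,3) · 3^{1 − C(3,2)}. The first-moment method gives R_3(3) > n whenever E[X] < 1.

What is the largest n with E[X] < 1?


We need C(n, 3) · 3^{1 − 3} < 1, i.e. C(n, 3) < 3^{3 − 1} = 9.
Check values of n near the boundary:
  n = 3: C(3, 3) = 1; 1 < 9? YES
  n = 4: C(4, 3) = 4; 4 < 9? YES
  n = 5: C(5, 3) = 10; 10 < 9? NO
The largest n with C(n, 3) < 9 is n = 4 (where E[X] = 4/9 ≈ 0.4444444). Hence R_3(3) > 4, i.e. R_3(3) ≥ 5.

Largest n = 4; hence R_3(3) > 4.


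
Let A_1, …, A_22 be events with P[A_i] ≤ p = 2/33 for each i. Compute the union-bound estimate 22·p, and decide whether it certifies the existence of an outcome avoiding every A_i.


Union bound: P[∪_{i=1}^{22} A_i] ≤ Σ_i P[A_i] ≤ 22·p = 22·(2/33) = 4/3.
Numerically: 4/3 ≈ 1.33333.
Is 4/3 < 1? NO.
Since the bound 4/3 is ≥ 1, the union bound is uninformative here; it does NOT by itself certify existence.

22·p = 4/3 ≈ 1.33333; existence NOT certified by the union bound.


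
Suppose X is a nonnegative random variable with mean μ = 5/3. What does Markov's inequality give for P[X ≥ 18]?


μ = E[X] = 5/3, a = 18.
Markov: P[X ≥ 18] ≤ μ/a = (5/3)/18 = 5/54.
Numerically: ≈ 0.0926.
(Since a = 18 > μ = 1.6667, the bound 5/54 is < 1 and informative.)

P[X ≥ 18] ≤ 5/54 ≈ 0.0926.


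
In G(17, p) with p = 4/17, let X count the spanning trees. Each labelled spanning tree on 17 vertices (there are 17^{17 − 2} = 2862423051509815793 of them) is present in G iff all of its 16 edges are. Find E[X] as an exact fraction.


K_17 has 17^{17 − 2} = 2862423051509815793 labelled spanning trees.
For each such spanning tree H, let X_H = 1 if all 16 edges of H are present in G. Then P[X_H = 1] = p^{16} = (4/17)^{16} = 4294967296/48661191875666868481.
By linearity of expectation: E[X] = Σ_H E[X_H] = 2862423051509815793 · p^{16} = 2862423051509815793 · 4294967296/48661191875666868481 = 4294967296/17.
Numerically: E[X] ≈ 2.526e+08.

E[X] = 2862423051509815793 · (4/17)^{16} = 4294967296/17 ≈ 2.526e+08.


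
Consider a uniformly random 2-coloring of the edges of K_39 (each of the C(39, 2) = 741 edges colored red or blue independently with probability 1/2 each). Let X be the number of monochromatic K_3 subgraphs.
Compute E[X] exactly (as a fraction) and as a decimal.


Let X = Σ_S X_S over the C(39, 3) = 9139 subsets S of size 3, where X_S = 1 if the K_3 on S is monochromatic.
For a fixed S, the K_3 on S has C(3, 2) = 3 edges. P[all 3 edges red] = (1/2)^3, and likewise for blue, so P[monochromatic] = 2·(1/2)^3 = 2^{1 − 3} = 1/4.
By linearity: E[X] = C(39, 3) · 2^{1 − 3} = 9139 · 1/4 = 9139/4.
Numerically: E[X] ≈ 2284.7500.

E[X] = C(39,3)·2^(1−C(3,2)) = 9139/4 ≈ 2284.7500.


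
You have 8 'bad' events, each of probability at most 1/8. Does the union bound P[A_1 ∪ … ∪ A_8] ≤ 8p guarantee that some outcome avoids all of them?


Union bound: P[∪_{i=1}^{8} A_i] ≤ Σ_i P[A_i] ≤ 8·p = 8·(1/8) = 1.
Numerically: 1 ≈ 1.00000.
Is 1 < 1? NO.
Since the bound 1 is ≥ 1, the union bound is uninformative here; it does NOT by itself certify existence.

8·p = 1 ≈ 1.00000; existence NOT certified by the union bound.


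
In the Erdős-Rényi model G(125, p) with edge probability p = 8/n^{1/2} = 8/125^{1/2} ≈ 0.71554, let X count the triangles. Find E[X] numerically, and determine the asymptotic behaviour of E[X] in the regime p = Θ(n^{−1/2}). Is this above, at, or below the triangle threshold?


Number of potential triangles: C(125, 3) = 317750.
Each occurs with probability p³ ≈ (0.71554)³ ≈ 3.6635738e-01.
By linearity: E[X] = C(125, 3)·p³ ≈ 317750 · 3.6635738e-01 ≈ 116410.05668.
Since α = 1/2 < 1, p = c/n^{1/2} ≫ 1/n is above the triangle threshold p ~ 1/n. Asymptotically E[X] ~ (c³/6)·n^{3(1−α)} = (8³/6)·n^{1.5} → ∞; triangles are abundant w.h.p.

E[X] ≈ 116410.05668; in regime p = Θ(1/n^{1/2}) E[X] diverges (above the triangle threshold p ~ 1/n).


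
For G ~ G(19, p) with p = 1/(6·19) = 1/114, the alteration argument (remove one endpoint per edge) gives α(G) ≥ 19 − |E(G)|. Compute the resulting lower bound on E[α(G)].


E[|E(G)|] = C(19, 2)·p = 171 · (1/114) = 3/2.
E[α(G)] ≥ n − E[|E(G)|] = 19 − 3/2 = 35/2.
Numerically: ≈ 17.50000.
(This is only a lower bound; the true E[α(G)] may be larger.)

E[α(G)] ≥ 35/2 ≈ 17.50000.


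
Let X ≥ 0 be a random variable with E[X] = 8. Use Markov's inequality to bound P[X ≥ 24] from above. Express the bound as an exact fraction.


μ = E[X] = 8, a = 24.
Markov: P[X ≥ 24] ≤ μ/a = (8)/24 = 1/3.
Numerically: ≈ 0.333333.
(Since a = 24 > μ = 8.000000, the bound 1/3 is < 1 and informative.)

P[X ≥ 24] ≤ 1/3 ≈ 0.333333.


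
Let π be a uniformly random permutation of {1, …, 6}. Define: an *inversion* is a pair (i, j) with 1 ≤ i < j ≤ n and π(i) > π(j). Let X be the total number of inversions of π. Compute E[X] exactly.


Write X = Σ X_I over the C(6, 2) = 15 pairs i < j, with X_I the indicator of one inversion.
There are 15 indicators.
For each fixed pair i < j, the values π(i) and π(j) are two distinct elements of {1, …, 6} in uniformly random order; by symmetry P[π(i) > π(j)] = 1/2.
By linearity: E[X] = 15 · (1/2) = C(6, 2) · (1/2) = 15/2 = 15/2 ≈ 7.500000.

E[X] = 15/2 = 7.500000.


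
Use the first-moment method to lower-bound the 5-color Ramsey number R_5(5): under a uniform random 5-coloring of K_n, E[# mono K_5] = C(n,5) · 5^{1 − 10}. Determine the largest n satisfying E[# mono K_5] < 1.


We need C(n, 5) · 5^{1 − 10} < 1, i.e. C(n, 5) < 5^{10 − 1} = 1953125.
Check values of n near the boundary:
  n = 43: C(43, 5) = 962598; 962598 < 1953125? YES
  n = 44: C(44, 5) = 1086008; 1086008 < 1953125? YES
  n = 45: C(45, 5) = 1221759; 1221759 < 1953125? YES
  n = 46: C(46, 5) = 1370754; 1370754 < 1953125? YES
  n = 47: C(47, 5) = 1533939; 1533939 < 1953125? YES
  n = 48: C(48, 5) = 1712304; 1712304 < 1953125? YES
  n = 49: C(49, 5) = 1906884; 1906884 < 1953125? YES
  n = 50: C(50, 5) = 2118760; 2118760 < 1953125? NO
The largest n with C(n, 5) < 1953125 is n = 49 (where E[X] = 1906884/1953125 ≈ 0.976). Hence R_5(5) > 49, i.e. R_5(5) ≥ 50.

Largest n = 49; hence R_5(5) > 49.


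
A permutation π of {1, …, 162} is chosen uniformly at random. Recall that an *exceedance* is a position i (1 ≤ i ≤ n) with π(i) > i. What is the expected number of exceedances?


Write X = Σ_{i=1}^{162} X_i, where X_i = 1_{π(i) > i}.
For each fixed i, π(i) is uniform over {1, …, 162} (marginal of a uniform permutation), so P[π(i) > i] = (n − i)/n. Summing: Σ_{i=1}^{162} (n − i)/n = (0 + 1 + … + 161)/162 = 162(162 − 1)/(2·162) = (162 − 1)/2.
Hence E[X] = Σ_{i=1}^{162} (162 − i)/162 = 161/2 ≈ 80.50000.

E[X] = 161/2 = 80.50000.


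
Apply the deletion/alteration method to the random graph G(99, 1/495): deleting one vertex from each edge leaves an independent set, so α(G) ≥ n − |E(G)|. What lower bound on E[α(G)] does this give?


E[|E(G)|] = C(99, 2)·p = 4851 · (1/495) = 49/5.
E[α(G)] ≥ n − E[|E(G)|] = 99 − 49/5 = 446/5.
Numerically: ≈ 89.20000.
(This is only a lower bound; the true E[α(G)] may be larger.)

E[α(G)] ≥ 446/5 ≈ 89.20000.


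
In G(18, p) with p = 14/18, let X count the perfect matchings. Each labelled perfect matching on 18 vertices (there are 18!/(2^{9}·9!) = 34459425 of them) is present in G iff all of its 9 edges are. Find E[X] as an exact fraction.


K_18 has 18!/(2^{9}·9!) = 34459425 labelled perfect matchings.
For each such perfect matching H, let X_H = 1 if all 9 edges of H are present in G. Then P[X_H = 1] = p^{9} = (7/9)^{9} = 40353607/387420489.
Summing the indicators: E[X] = Σ_H E[X_H] = 34459425 · p^{9} = 34459425 · 40353607/387420489 = 17167433257975/4782969.
Numerically: E[X] ≈ 3.589e+06.

E[X] = 34459425 · (7/9)^{9} = 17167433257975/4782969 ≈ 3.589e+06.


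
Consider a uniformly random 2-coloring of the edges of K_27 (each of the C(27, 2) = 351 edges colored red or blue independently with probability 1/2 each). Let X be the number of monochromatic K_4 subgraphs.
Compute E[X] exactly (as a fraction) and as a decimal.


Let X = Σ_S X_S over the C(27, 4) = 17550 subsets S of size 4, where X_S = 1 if the K_4 on S is monochromatic.
For a fixed S, the K_4 on S has C(4, 2) = 6 edges. P[all 6 edges red] = (1/2)^6, and likewise for blue, so P[monochromatic] = 2·(1/2)^6 = 2^{1 − 6} = 1/32.
By linearity: E[X] = C(27, 4) · 2^{1 − 6} = 17550 · 1/32 = 8775/16.
Numerically: E[X] ≈ 548.438.

E[X] = C(27,4)·2^(1−C(4,2)) = 8775/16 ≈ 548.438.


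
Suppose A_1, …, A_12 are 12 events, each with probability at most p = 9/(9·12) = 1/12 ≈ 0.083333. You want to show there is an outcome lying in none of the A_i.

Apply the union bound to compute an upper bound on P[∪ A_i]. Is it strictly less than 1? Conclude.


Union bound: P[∪_{i=1}^{12} A_i] ≤ Σ_i P[A_i] ≤ 12·p = 12·(1/12) = 1.
Numerically: 1 ≈ 1.000000.
Is 1 < 1? NO.
Since the bound 1 is ≥ 1, the union bound is uninformative here; it does NOT by itself certify existence.

12·p = 1 ≈ 1.000000; existence NOT certified by the union bound.


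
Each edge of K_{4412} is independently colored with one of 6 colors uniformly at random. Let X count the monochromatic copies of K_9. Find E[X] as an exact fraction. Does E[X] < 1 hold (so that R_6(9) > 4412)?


E[X] = C(4412, 9) · 6^{1 − 36} = 1731452449760113018141823620 · 6^{−35} = 1731452449760113018141823620/1719070799748422591028658176.
As a reduced fraction: E[X] = 432863112440028254535455905/429767699937105647757164544 ≈ 1.00720.
Is E[X] < 1? NO.
Since E[X] ≥ 1, the first-moment bound is inconclusive at n = 4412; it does NOT by itself certify R_6(9) > 4412.

E[X] = 432863112440028254535455905/429767699937105647757164544 ≈ 1.00720; E[X] ≥ 1; first-moment method inconclusive here.


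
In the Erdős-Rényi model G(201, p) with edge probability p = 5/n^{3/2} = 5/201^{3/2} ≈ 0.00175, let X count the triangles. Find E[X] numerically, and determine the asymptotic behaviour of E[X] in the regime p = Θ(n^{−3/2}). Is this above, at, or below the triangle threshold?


Number of potential triangles: C(201, 3) = 1333300.
Each occurs with probability p³ ≈ (0.00175)³ ≈ 5.40167e-09.
By linearity: E[X] = C(201, 3)·p³ ≈ 1333300 · 5.40167e-09 ≈ 0.007.
Since α = 3/2 > 1, p = c/n^{3/2} = o(1/n) is below the triangle threshold p ~ 1/n. Asymptotically E[X] ~ (c³/6)·n^{3(1−α)} = (5³/6)·n^{-1.5} → 0, so by Markov's inequality G has no triangles w.h.p.

E[X] ≈ 0.007; in regime p = Θ(1/n^{3/2}) E[X] tends to 0 (below the triangle threshold p ~ 1/n).


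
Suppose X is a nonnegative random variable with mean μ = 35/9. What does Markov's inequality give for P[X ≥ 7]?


μ = E[X] = 35/9, a = 7.
Markov: P[X ≥ 7] ≤ μ/a = (35/9)/7 = 5/9.
Numerically: ≈ 0.556.
(Since a = 7 > μ = 3.889, the bound 5/9 is < 1 and informative.)

P[X ≥ 7] ≤ 5/9 ≈ 0.556.


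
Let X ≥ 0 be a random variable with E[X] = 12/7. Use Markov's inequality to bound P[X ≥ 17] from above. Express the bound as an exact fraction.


μ = E[X] = 12/7, a = 17.
Markov: P[X ≥ 17] ≤ μ/a = (12/7)/17 = 12/119.
Numerically: ≈ 0.1008.
(Since a = 17 > μ = 1.7143, the bound 12/119 is < 1 and informative.)

P[X ≥ 17] ≤ 12/119 ≈ 0.1008.


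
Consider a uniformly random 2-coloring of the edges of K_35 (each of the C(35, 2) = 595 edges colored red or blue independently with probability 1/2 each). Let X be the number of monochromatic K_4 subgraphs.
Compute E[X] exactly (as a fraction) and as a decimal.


Let X = Σ_S X_S over the C(35, 4) = 52360 subsets S of size 4, where X_S = 1 if the K_4 on S is monochromatic.
For a fixed S, the K_4 on S has C(4, 2) = 6 edges. P[all 6 edges red] = (1/2)^6, and likewise for blue, so P[monochromatic] = 2·(1/2)^6 = 2^{1 − 6} = 1/32.
By linearity: E[X] = C(35, 4) · 2^{1 − 6} = 52360 · 1/32 = 6545/4.
Numerically: E[X] ≈ 1636.250.

E[X] = C(35,4)·2^(1−C(4,2)) = 6545/4 ≈ 1636.250.


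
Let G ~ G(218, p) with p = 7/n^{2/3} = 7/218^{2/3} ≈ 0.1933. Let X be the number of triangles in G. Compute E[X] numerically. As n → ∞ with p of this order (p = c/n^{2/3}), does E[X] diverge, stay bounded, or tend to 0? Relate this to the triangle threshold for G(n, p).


Number of potential triangles: C(218, 3) = 1703016.
Each occurs with probability p³ ≈ (0.1933)³ ≈ 7.217406e-03.
By linearity: E[X] = C(218, 3)·p³ ≈ 1703016 · 7.217406e-03 ≈ 12291.3578.
Since α = 2/3 < 1, p = c/n^{2/3} ≫ 1/n is above the triangle threshold p ~ 1/n. Asymptotically E[X] ~ (c³/6)·n^{3(1−α)} = (7³/6)·n^{1} → ∞; triangles are abundant w.h.p.

E[X] ≈ 12291.3578; in regime p = Θ(1/n^{2/3}) E[X] diverges (above the triangle threshold p ~ 1/n).


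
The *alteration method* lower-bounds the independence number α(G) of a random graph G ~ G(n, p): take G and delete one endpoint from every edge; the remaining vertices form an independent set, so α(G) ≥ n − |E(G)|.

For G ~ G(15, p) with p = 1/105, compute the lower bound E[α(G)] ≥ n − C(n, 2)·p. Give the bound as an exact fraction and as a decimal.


E[|E(G)|] = C(15, 2)·p = 105 · (1/105) = 1.
E[α(G)] ≥ n − E[|E(G)|] = 15 − 1 = 14.
Numerically: ≈ 14.0000.
(This is only a lower bound; the true E[α(G)] may be larger.)

E[α(G)] ≥ 14 ≈ 14.0000.


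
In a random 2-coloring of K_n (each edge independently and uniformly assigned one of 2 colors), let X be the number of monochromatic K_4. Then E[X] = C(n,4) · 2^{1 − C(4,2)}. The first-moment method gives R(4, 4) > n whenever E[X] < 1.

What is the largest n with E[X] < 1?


We need C(n, 4) · 2^{1 − 6} < 1, i.e. C(n, 4) < 2^{6 − 1} = 32.
Check values of n near the boundary:
  n = 4: C(4, 4) = 1; 1 < 32? YES
  n = 5: C(5, 4) = 5; 5 < 32? YES
  n = 6: C(6, 4) = 15; 15 < 32? YES
  n = 7: C(7, 4) = 35; 35 < 32? NO
The largest n with C(n, 4) < 32 is n = 6 (where E[X] = 15/32 ≈ 0.4688). Hence R(4, 4) > 6, i.e. R(4, 4) ≥ 7.

Largest n = 6; hence R(4, 4) > 6.


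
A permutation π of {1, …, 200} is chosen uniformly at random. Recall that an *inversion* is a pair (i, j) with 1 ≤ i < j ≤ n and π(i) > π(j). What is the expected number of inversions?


Write X = Σ X_I over the C(200, 2) = 19900 pairs i < j, with X_I the indicator of one inversion.
There are 19900 indicators.
For each fixed pair i < j, the values π(i) and π(j) are two distinct elements of {1, …, 200} in uniformly random order; by symmetry P[π(i) > π(j)] = 1/2.
By linearity: E[X] = 19900 · (1/2) = C(200, 2) · (1/2) = 19900/2 = 9950 ≈ 9950.00000.

E[X] = 9950 = 9950.00000.


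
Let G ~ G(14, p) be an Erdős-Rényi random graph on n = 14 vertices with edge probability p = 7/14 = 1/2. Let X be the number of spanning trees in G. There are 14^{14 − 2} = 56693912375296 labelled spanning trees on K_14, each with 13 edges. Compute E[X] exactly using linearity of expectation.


K_14 has 14^{14 − 2} = 56693912375296 labelled spanning trees.
For each such spanning tree H, let X_H = 1 if all 13 edges of H are present in G. Then P[X_H = 1] = p^{13} = (1/2)^{13} = 1/8192.
Summing the indicators: E[X] = Σ_H E[X_H] = 56693912375296 · p^{13} = 56693912375296 · 1/8192 = 13841287201/2.
Numerically: E[X] ≈ 6.9206e+09.

E[X] = 56693912375296 · (1/2)^{13} = 13841287201/2 ≈ 6.9206e+09.


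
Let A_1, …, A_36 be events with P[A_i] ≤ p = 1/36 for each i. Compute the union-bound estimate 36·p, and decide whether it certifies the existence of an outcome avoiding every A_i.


Union bound: P[∪_{i=1}^{36} A_i] ≤ Σ_i P[A_i] ≤ 36·p = 36·(1/36) = 1.
Numerically: 1 ≈ 1.000000.
Is 1 < 1? NO.
Since the bound 1 is ≥ 1, the union bound is uninformative here; it does NOT by itself certify existence.

36·p = 1 ≈ 1.000000; existence NOT certified by the union bound.


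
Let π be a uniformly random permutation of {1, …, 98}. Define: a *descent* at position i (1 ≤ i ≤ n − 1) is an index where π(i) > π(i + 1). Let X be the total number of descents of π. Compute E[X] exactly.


Write X = Σ X_I over i = 1, …, 97, with X_I the indicator of one descent.
There are 97 indicators.
For each fixed i, the pair (π(i), π(i+1)) is a uniformly random ordered pair of distinct values from {1, …, 98}; by symmetry P[π(i) > π(i+1)] = 1/2.
By linearity: E[X] = 97 · (1/2) = (98 − 1) · (1/2) = 97/2 ≈ 48.500000.

E[X] = 97/2 = 48.500000.


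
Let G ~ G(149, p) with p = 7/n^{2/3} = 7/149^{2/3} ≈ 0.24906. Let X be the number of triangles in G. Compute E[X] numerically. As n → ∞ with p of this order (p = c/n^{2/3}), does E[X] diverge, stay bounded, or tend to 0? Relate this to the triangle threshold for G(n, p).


Number of potential triangles: C(149, 3) = 540274.
Each occurs with probability p³ ≈ (0.24906)³ ≈ 1.5449755e-02.
By linearity: E[X] = C(149, 3)·p³ ≈ 540274 · 1.5449755e-02 ≈ 8347.10067.
Since α = 2/3 < 1, p = c/n^{2/3} ≫ 1/n is above the triangle threshold p ~ 1/n. Asymptotically E[X] ~ (c³/6)·n^{3(1−α)} = (7³/6)·n^{1} → ∞; triangles are abundant w.h.p.

E[X] ≈ 8347.10067; in regime p = Θ(1/n^{2/3}) E[X] diverges (above the triangle threshold p ~ 1/n).


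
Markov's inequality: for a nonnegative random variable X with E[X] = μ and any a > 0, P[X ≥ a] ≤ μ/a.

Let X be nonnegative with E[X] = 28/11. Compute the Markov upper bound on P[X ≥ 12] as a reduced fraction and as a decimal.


μ = E[X] = 28/11, a = 12.
Markov: P[X ≥ 12] ≤ μ/a = (28/11)/12 = 7/33.
Numerically: ≈ 0.21212.
(Since a = 12 > μ = 2.54545, the bound 7/33 is < 1 and informative.)

P[X ≥ 12] ≤ 7/33 ≈ 0.21212.


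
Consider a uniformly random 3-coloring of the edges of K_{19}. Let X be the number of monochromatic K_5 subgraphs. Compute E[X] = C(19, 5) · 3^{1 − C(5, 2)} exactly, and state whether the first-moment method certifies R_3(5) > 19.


E[X] = C(19, 5) · 3^{1 − 10} = 11628 · 3^{−9} = 11628/19683.
As a reduced fraction: E[X] = 1292/2187 ≈ 0.591.
Is E[X] < 1? YES.
Since E[X] < 1, there exists a 3-coloring of K_{19} with no monochromatic K_5; hence R_3(5) > 19.

E[X] = 1292/2187 ≈ 0.591; E[X] < 1, so R_3(5) > 19.


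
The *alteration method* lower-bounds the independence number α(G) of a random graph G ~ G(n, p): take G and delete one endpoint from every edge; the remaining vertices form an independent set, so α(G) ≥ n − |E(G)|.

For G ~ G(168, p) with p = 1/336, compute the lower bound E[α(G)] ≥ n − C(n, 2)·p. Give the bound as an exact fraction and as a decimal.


E[|E(G)|] = C(168, 2)·p = 14028 · (1/336) = 167/4.
E[α(G)] ≥ n − E[|E(G)|] = 168 − 167/4 = 505/4.
Numerically: ≈ 126.2500.
(This is only a lower bound; the true E[α(G)] may be larger.)

E[α(G)] ≥ 505/4 ≈ 126.2500.


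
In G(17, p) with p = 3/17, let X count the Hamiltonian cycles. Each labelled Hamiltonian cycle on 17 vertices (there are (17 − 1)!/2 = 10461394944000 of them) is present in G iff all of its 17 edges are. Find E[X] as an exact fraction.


K_17 has (17 − 1)!/2 = 10461394944000 labelled Hamiltonian cycles.
For each such Hamiltonian cycle H, let X_H = 1 if all 17 edges of H are present in G. Then P[X_H = 1] = p^{17} = (3/17)^{17} = 129140163/827240261886336764177.
By linearity of expectation: E[X] = Σ_H E[X_H] = 10461394944000 · p^{17} = 10461394944000 · 129140163/827240261886336764177 = 1350986248275535872000/827240261886336764177.
Numerically: E[X] ≈ 1.63.

E[X] = 10461394944000 · (3/17)^{17} = 1350986248275535872000/827240261886336764177 ≈ 1.63.


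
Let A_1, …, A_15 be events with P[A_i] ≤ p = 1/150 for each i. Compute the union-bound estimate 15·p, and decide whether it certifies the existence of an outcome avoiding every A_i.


Union bound: P[∪_{i=1}^{15} A_i] ≤ Σ_i P[A_i] ≤ 15·p = 15·(1/150) = 1/10.
Numerically: 1/10 ≈ 0.1000000.
Is 1/10 < 1? YES.
Since P[∪ A_i] ≤ 1/10 < 1, the complement has P[∩ A_i^c] ≥ 1 − 1/10 = 9/10 > 0, so some outcome avoids every A_i.

15·p = 1/10 ≈ 0.1000000; existence CERTIFIED by the union bound.


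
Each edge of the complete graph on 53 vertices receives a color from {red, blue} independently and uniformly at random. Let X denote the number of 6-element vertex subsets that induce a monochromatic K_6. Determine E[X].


Let X = Σ_S X_S over the C(53, 6) = 22957480 subsets S of size 6, where X_S = 1 if the K_6 on S is monochromatic.
For a fixed S, the K_6 on S has C(6, 2) = 15 edges. P[all 15 edges red] = (1/2)^15, and likewise for blue, so P[monochromatic] = 2·(1/2)^15 = 2^{1 − 15} = 1/16384.
By linearity of expectation: E[X] = C(53, 6) · 2^{1 − 15} = 22957480 · 1/16384 = 2869685/2048.
Numerically: E[X] ≈ 1401.2134.

E[X] = C(53,6)·2^(1−C(6,2)) = 2869685/2048 ≈ 1401.2134.


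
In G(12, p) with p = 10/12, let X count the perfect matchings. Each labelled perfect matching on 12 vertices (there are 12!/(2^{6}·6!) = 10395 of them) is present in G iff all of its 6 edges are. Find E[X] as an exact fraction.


K_12 has 12!/(2^{6}·6!) = 10395 labelled perfect matchings.
For each such perfect matching H, let X_H = 1 if all 6 edges of H are present in G. Then P[X_H = 1] = p^{6} = (5/6)^{6} = 15625/46656.
Summing the indicators: E[X] = Σ_H E[X_H] = 10395 · p^{6} = 10395 · 15625/46656 = 6015625/1728.
Numerically: E[X] ≈ 3481.

E[X] = 10395 · (5/6)^{6} = 6015625/1728 ≈ 3481.
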